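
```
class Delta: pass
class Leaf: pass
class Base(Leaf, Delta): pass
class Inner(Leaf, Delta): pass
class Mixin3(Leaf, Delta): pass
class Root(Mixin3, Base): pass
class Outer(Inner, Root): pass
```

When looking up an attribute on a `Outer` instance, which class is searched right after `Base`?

Leaf

L[Outer] = Outer + merge(L[Inner], L[Root], [Inner Root])
  take Inner:  [Inner Leaf Delta object] + [Root Mixin3 Base Leaf Delta object] + [Inner Root]
  take Root:  [Leaf Delta object] + [Root Mixin3 Base Leaf Delta object] + [Root]
  take Mixin3:  [Leaf Delta object] + [Mixin3 Base Leaf Delta object]
  take Base:  [Leaf Delta object] + [Base Leaf Delta object]
  take Leaf:  [Leaf Delta object] + [Leaf Delta object]
  take Delta:  [Delta object] + [Delta object]
  take object:  [object] + [object]
MRO: Outer Inner Root Mixin3 Base Leaf Delta object
Base is at position 4; next is Leaf.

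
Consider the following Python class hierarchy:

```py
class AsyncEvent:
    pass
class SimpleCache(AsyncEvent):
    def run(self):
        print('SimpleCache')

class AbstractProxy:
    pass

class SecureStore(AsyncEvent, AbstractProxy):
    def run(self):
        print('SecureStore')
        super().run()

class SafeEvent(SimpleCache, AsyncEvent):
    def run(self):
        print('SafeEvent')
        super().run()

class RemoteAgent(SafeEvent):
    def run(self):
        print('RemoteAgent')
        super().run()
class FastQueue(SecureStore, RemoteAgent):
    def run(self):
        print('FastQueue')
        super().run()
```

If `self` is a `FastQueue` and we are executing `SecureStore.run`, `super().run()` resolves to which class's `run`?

L[FastQueue] = FastQueue + merge(L[SecureStore], L[RemoteAgent], [SecureStore RemoteAgent])
  take SecureStore:  [SecureStore AsyncEvent AbstractProxy object] + [RemoteAgent SafeEvent SimpleCache AsyncEvent object] + [SecureStore RemoteAgent]
  take RemoteAgent:  [AsyncEvent AbstractProxy object] + [RemoteAgent SafeEvent SimpleCache AsyncEvent object] + [RemoteAgent]
  take SafeEvent:  [AsyncEvent AbstractProxy object] + [SafeEvent SimpleCache AsyncEvent object]
  take SimpleCache:  [AsyncEvent AbstractProxy object] + [SimpleCache AsyncEvent object]
  take AsyncEvent:  [AsyncEvent AbstractProxy object] + [AsyncEvent object]
  take AbstractProxy:  [AbstractProxy object] + [object]
  take object:  [object] + [object]
MRO: FastQueue SecureStore RemoteAgent SafeEvent SimpleCache AsyncEvent AbstractProxy object
super() in SecureStore.run on a FastQueue instance goes to the class after SecureStore in FastQueue's MRO: RemoteAgent.

RemoteAgent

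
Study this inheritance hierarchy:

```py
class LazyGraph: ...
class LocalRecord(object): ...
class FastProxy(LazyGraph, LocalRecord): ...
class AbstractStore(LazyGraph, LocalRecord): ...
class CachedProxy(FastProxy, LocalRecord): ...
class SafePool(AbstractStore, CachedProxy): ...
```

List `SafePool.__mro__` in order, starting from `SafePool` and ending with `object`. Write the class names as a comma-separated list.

L[SafePool] = SafePool + merge(L[AbstractStore], L[CachedProxy], [AbstractStore CachedProxy])
  take AbstractStore:  [AbstractStore LazyGraph LocalRecord object] + [CachedProxy FastProxy LazyGraph LocalRecord object] + [AbstractStore CachedProxy]
  take CachedProxy:  [LazyGraph LocalRecord object] + [CachedProxy FastProxy LazyGraph LocalRecord object] + [CachedProxy]
  take FastProxy:  [LazyGraph LocalRecord object] + [FastProxy LazyGraph LocalRecord object]
  take LazyGraph:  [LazyGraph LocalRecord object] + [LazyGraph LocalRecord object]
  take LocalRecord:  [LocalRecord object] + [LocalRecord object]
  take object:  [object] + [object]

SafePool, AbstractStore, CachedProxy, FastProxy, LazyGraph, LocalRecord, object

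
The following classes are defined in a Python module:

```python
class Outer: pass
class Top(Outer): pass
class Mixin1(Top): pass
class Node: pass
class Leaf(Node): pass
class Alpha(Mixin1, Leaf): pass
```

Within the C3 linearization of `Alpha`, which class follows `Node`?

L[Alpha] = Alpha + merge(L[Mixin1], L[Leaf], [Mixin1 Leaf])
  take Mixin1:  [Mixin1 Top Outer object] + [Leaf Node object] + [Mixin1 Leaf]
  take Top:  [Top Outer object] + [Leaf Node object] + [Leaf]
  take Outer:  [Outer object] + [Leaf Node object] + [Leaf]
  take Leaf:  [object] + [Leaf Node object] + [Leaf]
  take Node:  [object] + [Node object]
  take object:  [object] + [object]
MRO: Alpha Mixin1 Top Outer Leaf Node object
Node is at position 5; next is object.

object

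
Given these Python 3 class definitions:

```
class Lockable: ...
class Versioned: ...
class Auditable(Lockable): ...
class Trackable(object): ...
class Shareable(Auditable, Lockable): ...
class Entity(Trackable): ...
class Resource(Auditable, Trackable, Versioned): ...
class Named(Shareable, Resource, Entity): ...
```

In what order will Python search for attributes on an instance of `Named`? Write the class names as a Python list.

[Named, Shareable, Resource, Auditable, Lockable, Entity, Trackable, Versioned, object]

L[Named] = Named + merge(L[Shareable], L[Resource], L[Entity], [Shareable Resource Entity])
  take Shareable:  [Shareable Auditable Lockable object] + [Resource Auditable Lockable Trackable Versioned object] + [Entity Trackable object] + [Shareable Resource Entity]
  take Resource:  [Auditable Lockable object] + [Resource Auditable Lockable Trackable Versioned object] + [Entity Trackable object] + [Resource Entity]
  take Auditable:  [Auditable Lockable object] + [Auditable Lockable Trackable Versioned object] + [Entity Trackable object] + [Entity]
  take Lockable:  [Lockable object] + [Lockable Trackable Versioned object] + [Entity Trackable object] + [Entity]
  take Entity:  [object] + [Trackable Versioned object] + [Entity Trackable object] + [Entity]
  take Trackable:  [object] + [Trackable Versioned object] + [Trackable object]
  take Versioned:  [object] + [Versioned object] + [object]
  take object:  [object] + [object] + [object]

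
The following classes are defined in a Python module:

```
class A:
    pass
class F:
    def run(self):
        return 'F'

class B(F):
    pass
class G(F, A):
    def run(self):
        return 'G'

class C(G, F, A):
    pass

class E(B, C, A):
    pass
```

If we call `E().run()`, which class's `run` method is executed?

L[E] = E + merge(L[B], L[C], L[A], [B C A])
  take B:  [B F object] + [C G F A object] + [A object] + [B C A]
  take C:  [F object] + [C G F A object] + [A object] + [C A]
  take G:  [F object] + [G F A object] + [A object] + [A]
  take F:  [F object] + [F A object] + [A object] + [A]
  take A:  [object] + [A object] + [A object] + [A]
  take object:  [object] + [object] + [object]
MRO: E B C G F A object
run is defined in: F, G. First along the MRO is G.

G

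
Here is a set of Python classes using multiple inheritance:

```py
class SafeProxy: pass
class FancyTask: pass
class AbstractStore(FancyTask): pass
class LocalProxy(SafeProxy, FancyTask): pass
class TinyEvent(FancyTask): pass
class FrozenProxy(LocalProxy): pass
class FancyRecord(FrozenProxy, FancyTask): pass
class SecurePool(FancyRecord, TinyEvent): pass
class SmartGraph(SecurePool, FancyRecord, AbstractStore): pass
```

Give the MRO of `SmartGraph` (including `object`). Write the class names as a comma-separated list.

SmartGraph, SecurePool, FancyRecord, FrozenProxy, LocalProxy, SafeProxy, TinyEvent, AbstractStore, FancyTask, object

L[SmartGraph] = SmartGraph + merge(L[SecurePool], L[FancyRecord], L[AbstractStore], [SecurePool FancyRecord AbstractStore])
  take SecurePool:  [SecurePool FancyRecord FrozenProxy LocalProxy SafeProxy TinyEvent FancyTask object] + [FancyRecord FrozenProxy LocalProxy SafeProxy FancyTask object] + [AbstractStore FancyTask object] + [SecurePool FancyRecord AbstractStore]
  take FancyRecord:  [FancyRecord FrozenProxy LocalProxy SafeProxy TinyEvent FancyTask object] + [FancyRecord FrozenProxy LocalProxy SafeProxy FancyTask object] + [AbstractStore FancyTask object] + [FancyRecord AbstractStore]
  take FrozenProxy:  [FrozenProxy LocalProxy SafeProxy TinyEvent FancyTask object] + [FrozenProxy LocalProxy SafeProxy FancyTask object] + [AbstractStore FancyTask object] + [AbstractStore]
  take LocalProxy:  [LocalProxy SafeProxy TinyEvent FancyTask object] + [LocalProxy SafeProxy FancyTask object] + [AbstractStore FancyTask object] + [AbstractStore]
  take SafeProxy:  [SafeProxy TinyEvent FancyTask object] + [SafeProxy FancyTask object] + [AbstractStore FancyTask object] + [AbstractStore]
  take TinyEvent:  [TinyEvent FancyTask object] + [FancyTask object] + [AbstractStore FancyTask object] + [AbstractStore]
  take AbstractStore:  [FancyTask object] + [FancyTask object] + [AbstractStore FancyTask object] + [AbstractStore]
  take FancyTask:  [FancyTask object] + [FancyTask object] + [FancyTask object]
  take object:  [object] + [object] + [object]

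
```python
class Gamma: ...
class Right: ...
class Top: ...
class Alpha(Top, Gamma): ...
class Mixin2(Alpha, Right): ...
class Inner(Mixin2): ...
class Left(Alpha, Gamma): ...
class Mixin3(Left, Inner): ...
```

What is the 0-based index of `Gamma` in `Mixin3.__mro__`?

L[Mixin3] = Mixin3 + merge(L[Left], L[Inner], [Left Inner])
  take Left:  [Left Alpha Top Gamma object] + [Inner Mixin2 Alpha Top Gamma Right object] + [Left Inner]
  take Inner:  [Alpha Top Gamma object] + [Inner Mixin2 Alpha Top Gamma Right object] + [Inner]
  take Mixin2:  [Alpha Top Gamma object] + [Mixin2 Alpha Top Gamma Right object]
  take Alpha:  [Alpha Top Gamma object] + [Alpha Top Gamma Right object]
  take Top:  [Top Gamma object] + [Top Gamma Right object]
  take Gamma:  [Gamma object] + [Gamma Right object]
  take Right:  [object] + [Right object]
  take object:  [object] + [object]
MRO: Mixin3 Left Inner Mixin2 Alpha Top Gamma Right object
Gamma sits at index 6.

6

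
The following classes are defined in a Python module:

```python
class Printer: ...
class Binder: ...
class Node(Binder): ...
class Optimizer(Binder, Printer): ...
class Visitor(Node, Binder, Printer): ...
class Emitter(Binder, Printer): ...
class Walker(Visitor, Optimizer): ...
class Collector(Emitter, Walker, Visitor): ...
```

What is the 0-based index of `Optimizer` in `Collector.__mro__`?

5

L[Collector] = Collector + merge(L[Emitter], L[Walker], L[Visitor], [Emitter Walker Visitor])
  take Emitter:  [Emitter Binder Printer object] + [Walker Visitor Node Optimizer Binder Printer object] + [Visitor Node Binder Printer object] + [Emitter Walker Visitor]
  take Walker:  [Binder Printer object] + [Walker Visitor Node Optimizer Binder Printer object] + [Visitor Node Binder Printer object] + [Walker Visitor]
  take Visitor:  [Binder Printer object] + [Visitor Node Optimizer Binder Printer object] + [Visitor Node Binder Printer object] + [Visitor]
  take Node:  [Binder Printer object] + [Node Optimizer Binder Printer object] + [Node Binder Printer object]
  take Optimizer:  [Binder Printer object] + [Optimizer Binder Printer object] + [Binder Printer object]
  take Binder:  [Binder Printer object] + [Binder Printer object] + [Binder Printer object]
  take Printer:  [Printer object] + [Printer object] + [Printer object]
  take object:  [object] + [object] + [object]
MRO: Collector Emitter Walker Visitor Node Optimizer Binder Printer object
Optimizer sits at index 5.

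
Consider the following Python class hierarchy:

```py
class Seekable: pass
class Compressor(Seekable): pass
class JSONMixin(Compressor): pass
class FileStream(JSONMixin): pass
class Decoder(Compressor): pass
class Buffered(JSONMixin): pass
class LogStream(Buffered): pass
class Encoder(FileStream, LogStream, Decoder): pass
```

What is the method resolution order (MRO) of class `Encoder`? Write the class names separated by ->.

L[Encoder] = Encoder + merge(L[FileStream], L[LogStream], L[Decoder], [FileStream LogStream Decoder])
  take FileStream:  [FileStream JSONMixin Compressor Seekable object] + [LogStream Buffered JSONMixin Compressor Seekable object] + [Decoder Compressor Seekable object] + [FileStream LogStream Decoder]
  take LogStream:  [JSONMixin Compressor Seekable object] + [LogStream Buffered JSONMixin Compressor Seekable object] + [Decoder Compressor Seekable object] + [LogStream Decoder]
  take Buffered:  [JSONMixin Compressor Seekable object] + [Buffered JSONMixin Compressor Seekable object] + [Decoder Compressor Seekable object] + [Decoder]
  take JSONMixin:  [JSONMixin Compressor Seekable object] + [JSONMixin Compressor Seekable object] + [Decoder Compressor Seekable object] + [Decoder]
  take Decoder:  [Compressor Seekable object] + [Compressor Seekable object] + [Decoder Compressor Seekable object] + [Decoder]
  take Compressor:  [Compressor Seekable object] + [Compressor Seekable object] + [Compressor Seekable object]
  take Seekable:  [Seekable object] + [Seekable object] + [Seekable object]
  take object:  [object] + [object] + [object]

Encoder -> FileStream -> LogStream -> Buffered -> JSONMixin -> Decoder -> Compressor -> Seekable -> object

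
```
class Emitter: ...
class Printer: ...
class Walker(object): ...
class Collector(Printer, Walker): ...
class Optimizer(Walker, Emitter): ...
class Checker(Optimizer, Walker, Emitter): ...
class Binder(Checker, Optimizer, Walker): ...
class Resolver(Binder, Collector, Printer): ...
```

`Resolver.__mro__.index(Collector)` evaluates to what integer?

4

L[Resolver] = Resolver + merge(L[Binder], L[Collector], L[Printer], [Binder Collector Printer])
  take Binder:  [Binder Checker Optimizer Walker Emitter object] + [Collector Printer Walker object] + [Printer object] + [Binder Collector Printer]
  take Checker:  [Checker Optimizer Walker Emitter object] + [Collector Printer Walker object] + [Printer object] + [Collector Printer]
  take Optimizer:  [Optimizer Walker Emitter object] + [Collector Printer Walker object] + [Printer object] + [Collector Printer]
  take Collector:  [Walker Emitter object] + [Collector Printer Walker object] + [Printer object] + [Collector Printer]
  take Printer:  [Walker Emitter object] + [Printer Walker object] + [Printer object] + [Printer]
  take Walker:  [Walker Emitter object] + [Walker object] + [object]
  take Emitter:  [Emitter object] + [object] + [object]
  take object:  [object] + [object] + [object]
MRO: Resolver Binder Checker Optimizer Collector Printer Walker Emitter object
Collector sits at index 4.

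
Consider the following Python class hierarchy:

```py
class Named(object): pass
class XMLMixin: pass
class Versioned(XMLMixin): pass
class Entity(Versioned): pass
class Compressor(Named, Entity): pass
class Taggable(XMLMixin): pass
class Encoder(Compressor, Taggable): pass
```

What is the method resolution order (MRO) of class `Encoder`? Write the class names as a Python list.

[Encoder, Compressor, Named, Entity, Versioned, Taggable, XMLMixin, object]

L[Encoder] = Encoder + merge(L[Compressor], L[Taggable], [Compressor Taggable])
  take Compressor:  [Compressor Named Entity Versioned XMLMixin object] + [Taggable XMLMixin object] + [Compressor Taggable]
  take Named:  [Named Entity Versioned XMLMixin object] + [Taggable XMLMixin object] + [Taggable]
  take Entity:  [Entity Versioned XMLMixin object] + [Taggable XMLMixin object] + [Taggable]
  take Versioned:  [Versioned XMLMixin object] + [Taggable XMLMixin object] + [Taggable]
  take Taggable:  [XMLMixin object] + [Taggable XMLMixin object] + [Taggable]
  take XMLMixin:  [XMLMixin object] + [XMLMixin object]
  take object:  [object] + [object]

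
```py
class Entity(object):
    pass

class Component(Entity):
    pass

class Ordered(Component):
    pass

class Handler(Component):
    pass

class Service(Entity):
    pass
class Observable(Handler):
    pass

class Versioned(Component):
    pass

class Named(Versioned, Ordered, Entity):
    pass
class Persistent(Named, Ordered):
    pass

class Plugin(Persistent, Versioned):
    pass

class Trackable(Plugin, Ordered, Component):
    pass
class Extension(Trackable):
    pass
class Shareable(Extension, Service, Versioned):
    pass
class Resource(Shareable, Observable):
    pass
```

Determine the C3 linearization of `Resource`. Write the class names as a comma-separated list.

Resource, Shareable, Extension, Trackable, Plugin, Persistent, Named, Service, Versioned, Ordered, Observable, Handler, Component, Entity, object

L[Resource] = Resource + merge(L[Shareable], L[Observable], [Shareable Observable])
  take Shareable:  [Shareable Extension Trackable Plugin Persistent Named Service Versioned Ordered Component Entity object] + [Observable Handler Component Entity object] + [Shareable Observable]
  take Extension:  [Extension Trackable Plugin Persistent Named Service Versioned Ordered Component Entity object] + [Observable Handler Component Entity object] + [Observable]
  take Trackable:  [Trackable Plugin Persistent Named Service Versioned Ordered Component Entity object] + [Observable Handler Component Entity object] + [Observable]
  take Plugin:  [Plugin Persistent Named Service Versioned Ordered Component Entity object] + [Observable Handler Component Entity object] + [Observable]
  take Persistent:  [Persistent Named Service Versioned Ordered Component Entity object] + [Observable Handler Component Entity object] + [Observable]
  take Named:  [Named Service Versioned Ordered Component Entity object] + [Observable Handler Component Entity object] + [Observable]
  take Service:  [Service Versioned Ordered Component Entity object] + [Observable Handler Component Entity object] + [Observable]
  take Versioned:  [Versioned Ordered Component Entity object] + [Observable Handler Component Entity object] + [Observable]
  take Ordered:  [Ordered Component Entity object] + [Observable Handler Component Entity object] + [Observable]
  take Observable:  [Component Entity object] + [Observable Handler Component Entity object] + [Observable]
  take Handler:  [Component Entity object] + [Handler Component Entity object]
  take Component:  [Component Entity object] + [Component Entity object]
  take Entity:  [Entity object] + [Entity object]
  take object:  [object] + [object]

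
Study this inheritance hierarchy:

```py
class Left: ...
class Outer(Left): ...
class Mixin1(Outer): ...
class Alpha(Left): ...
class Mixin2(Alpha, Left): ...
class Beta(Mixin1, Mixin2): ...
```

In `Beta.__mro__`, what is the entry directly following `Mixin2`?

L[Beta] = Beta + merge(L[Mixin1], L[Mixin2], [Mixin1 Mixin2])
  take Mixin1:  [Mixin1 Outer Left object] + [Mixin2 Alpha Left object] + [Mixin1 Mixin2]
  take Outer:  [Outer Left object] + [Mixin2 Alpha Left object] + [Mixin2]
  take Mixin2:  [Left object] + [Mixin2 Alpha Left object] + [Mixin2]
  take Alpha:  [Left object] + [Alpha Left object]
  take Left:  [Left object] + [Left object]
  take object:  [object] + [object]
MRO: Beta Mixin1 Outer Mixin2 Alpha Left object
Mixin2 is at position 3; next is Alpha.

Alpha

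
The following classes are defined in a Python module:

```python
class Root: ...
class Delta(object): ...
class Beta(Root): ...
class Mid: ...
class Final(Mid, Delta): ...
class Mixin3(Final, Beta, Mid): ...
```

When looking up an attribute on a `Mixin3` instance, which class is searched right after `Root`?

object

L[Mixin3] = Mixin3 + merge(L[Final], L[Beta], L[Mid], [Final Beta Mid])
  take Final:  [Final Mid Delta object] + [Beta Root object] + [Mid object] + [Final Beta Mid]
  take Beta:  [Mid Delta object] + [Beta Root object] + [Mid object] + [Beta Mid]
  take Mid:  [Mid Delta object] + [Root object] + [Mid object] + [Mid]
  take Delta:  [Delta object] + [Root object] + [object]
  take Root:  [object] + [Root object] + [object]
  take object:  [object] + [object] + [object]
MRO: Mixin3 Final Beta Mid Delta Root object
Root is at position 5; next is object.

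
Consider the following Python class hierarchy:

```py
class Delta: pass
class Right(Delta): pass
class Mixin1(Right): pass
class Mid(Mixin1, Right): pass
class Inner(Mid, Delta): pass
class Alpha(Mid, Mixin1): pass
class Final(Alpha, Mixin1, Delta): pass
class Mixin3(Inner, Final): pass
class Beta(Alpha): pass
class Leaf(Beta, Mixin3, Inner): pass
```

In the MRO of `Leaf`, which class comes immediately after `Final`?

Alpha

L[Leaf] = Leaf + merge(L[Beta], L[Mixin3], L[Inner], [Beta Mixin3 Inner])
  take Beta:  [Beta Alpha Mid Mixin1 Right Delta object] + [Mixin3 Inner Final Alpha Mid Mixin1 Right Delta object] + [Inner Mid Mixin1 Right Delta object] + [Beta Mixin3 Inner]
  take Mixin3:  [Alpha Mid Mixin1 Right Delta object] + [Mixin3 Inner Final Alpha Mid Mixin1 Right Delta object] + [Inner Mid Mixin1 Right Delta object] + [Mixin3 Inner]
  take Inner:  [Alpha Mid Mixin1 Right Delta object] + [Inner Final Alpha Mid Mixin1 Right Delta object] + [Inner Mid Mixin1 Right Delta object] + [Inner]
  take Final:  [Alpha Mid Mixin1 Right Delta object] + [Final Alpha Mid Mixin1 Right Delta object] + [Mid Mixin1 Right Delta object]
  take Alpha:  [Alpha Mid Mixin1 Right Delta object] + [Alpha Mid Mixin1 Right Delta object] + [Mid Mixin1 Right Delta object]
  take Mid:  [Mid Mixin1 Right Delta object] + [Mid Mixin1 Right Delta object] + [Mid Mixin1 Right Delta object]
  take Mixin1:  [Mixin1 Right Delta object] + [Mixin1 Right Delta object] + [Mixin1 Right Delta object]
  take Right:  [Right Delta object] + [Right Delta object] + [Right Delta object]
  take Delta:  [Delta object] + [Delta object] + [Delta object]
  take object:  [object] + [object] + [object]
MRO: Leaf Beta Mixin3 Inner Final Alpha Mid Mixin1 Right Delta object
Final is at position 4; next is Alpha.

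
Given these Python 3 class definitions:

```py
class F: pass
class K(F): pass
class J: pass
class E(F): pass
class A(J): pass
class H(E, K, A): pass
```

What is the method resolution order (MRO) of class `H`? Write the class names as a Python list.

L[H] = H + merge(L[E], L[K], L[A], [E K A])
  take E:  [E F object] + [K F object] + [A J object] + [E K A]
  take K:  [F object] + [K F object] + [A J object] + [K A]
  take F:  [F object] + [F object] + [A J object] + [A]
  take A:  [object] + [object] + [A J object] + [A]
  take J:  [object] + [object] + [J object]
  take object:  [object] + [object] + [object]

[H, E, K, F, A, J, object]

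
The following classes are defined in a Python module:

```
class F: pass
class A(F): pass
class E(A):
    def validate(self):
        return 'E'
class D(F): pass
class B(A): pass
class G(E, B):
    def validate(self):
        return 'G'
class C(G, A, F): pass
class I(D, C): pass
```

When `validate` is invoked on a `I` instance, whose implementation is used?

L[I] = I + merge(L[D], L[C], [D C])
  take D:  [D F object] + [C G E B A F object] + [D C]
  take C:  [F object] + [C G E B A F object] + [C]
  take G:  [F object] + [G E B A F object]
  take E:  [F object] + [E B A F object]
  take B:  [F object] + [B A F object]
  take A:  [F object] + [A F object]
  take F:  [F object] + [F object]
  take object:  [object] + [object]
MRO: I D C G E B A F object
validate is defined in: E, G. First along the MRO is G.

G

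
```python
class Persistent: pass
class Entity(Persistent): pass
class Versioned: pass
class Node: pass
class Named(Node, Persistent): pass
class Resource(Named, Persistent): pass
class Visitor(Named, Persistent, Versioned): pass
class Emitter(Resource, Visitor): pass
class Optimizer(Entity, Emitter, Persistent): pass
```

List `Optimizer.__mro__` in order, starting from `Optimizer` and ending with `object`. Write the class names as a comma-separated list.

L[Optimizer] = Optimizer + merge(L[Entity], L[Emitter], L[Persistent], [Entity Emitter Persistent])
  take Entity:  [Entity Persistent object] + [Emitter Resource Visitor Named Node Persistent Versioned object] + [Persistent object] + [Entity Emitter Persistent]
  take Emitter:  [Persistent object] + [Emitter Resource Visitor Named Node Persistent Versioned object] + [Persistent object] + [Emitter Persistent]
  take Resource:  [Persistent object] + [Resource Visitor Named Node Persistent Versioned object] + [Persistent object] + [Persistent]
  take Visitor:  [Persistent object] + [Visitor Named Node Persistent Versioned object] + [Persistent object] + [Persistent]
  take Named:  [Persistent object] + [Named Node Persistent Versioned object] + [Persistent object] + [Persistent]
  take Node:  [Persistent object] + [Node Persistent Versioned object] + [Persistent object] + [Persistent]
  take Persistent:  [Persistent object] + [Persistent Versioned object] + [Persistent object] + [Persistent]
  take Versioned:  [object] + [Versioned object] + [object]
  take object:  [object] + [object] + [object]

Optimizer, Entity, Emitter, Resource, Visitor, Named, Node, Persistent, Versioned, object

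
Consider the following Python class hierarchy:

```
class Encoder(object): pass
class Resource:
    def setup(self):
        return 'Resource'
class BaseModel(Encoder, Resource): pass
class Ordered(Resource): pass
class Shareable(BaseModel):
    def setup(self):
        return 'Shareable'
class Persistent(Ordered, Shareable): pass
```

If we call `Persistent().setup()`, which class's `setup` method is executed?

L[Persistent] = Persistent + merge(L[Ordered], L[Shareable], [Ordered Shareable])
  take Ordered:  [Ordered Resource object] + [Shareable BaseModel Encoder Resource object] + [Ordered Shareable]
  take Shareable:  [Resource object] + [Shareable BaseModel Encoder Resource object] + [Shareable]
  take BaseModel:  [Resource object] + [BaseModel Encoder Resource object]
  take Encoder:  [Resource object] + [Encoder Resource object]
  take Resource:  [Resource object] + [Resource object]
  take object:  [object] + [object]
MRO: Persistent Ordered Shareable BaseModel Encoder Resource object
setup is defined in: Resource, Shareable. First along the MRO is Shareable.

Shareable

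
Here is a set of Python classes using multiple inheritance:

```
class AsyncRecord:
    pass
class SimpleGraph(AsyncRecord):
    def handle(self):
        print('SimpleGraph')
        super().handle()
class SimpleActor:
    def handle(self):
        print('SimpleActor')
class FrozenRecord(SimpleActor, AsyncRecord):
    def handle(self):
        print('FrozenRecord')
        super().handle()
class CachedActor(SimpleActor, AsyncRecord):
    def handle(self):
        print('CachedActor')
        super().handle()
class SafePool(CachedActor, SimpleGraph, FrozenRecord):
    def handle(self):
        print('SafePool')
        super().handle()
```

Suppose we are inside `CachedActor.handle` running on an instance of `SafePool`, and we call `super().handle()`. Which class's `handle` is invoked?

L[SafePool] = SafePool + merge(L[CachedActor], L[SimpleGraph], L[FrozenRecord], [CachedActor SimpleGraph FrozenRecord])
  take CachedActor:  [CachedActor SimpleActor AsyncRecord object] + [SimpleGraph AsyncRecord object] + [FrozenRecord SimpleActor AsyncRecord object] + [CachedActor SimpleGraph FrozenRecord]
  take SimpleGraph:  [SimpleActor AsyncRecord object] + [SimpleGraph AsyncRecord object] + [FrozenRecord SimpleActor AsyncRecord object] + [SimpleGraph FrozenRecord]
  take FrozenRecord:  [SimpleActor AsyncRecord object] + [AsyncRecord object] + [FrozenRecord SimpleActor AsyncRecord object] + [FrozenRecord]
  take SimpleActor:  [SimpleActor AsyncRecord object] + [AsyncRecord object] + [SimpleActor AsyncRecord object]
  take AsyncRecord:  [AsyncRecord object] + [AsyncRecord object] + [AsyncRecord object]
  take object:  [object] + [object] + [object]
MRO: SafePool CachedActor SimpleGraph FrozenRecord SimpleActor AsyncRecord object
super() in CachedActor.handle on a SafePool instance goes to the class after CachedActor in SafePool's MRO: SimpleGraph.

SimpleGraph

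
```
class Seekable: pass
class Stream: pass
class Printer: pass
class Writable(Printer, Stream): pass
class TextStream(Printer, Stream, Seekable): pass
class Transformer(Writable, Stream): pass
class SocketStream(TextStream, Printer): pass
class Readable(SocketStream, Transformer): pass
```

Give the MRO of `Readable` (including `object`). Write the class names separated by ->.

Readable -> SocketStream -> TextStream -> Transformer -> Writable -> Printer -> Stream -> Seekable -> object

L[Readable] = Readable + merge(L[SocketStream], L[Transformer], [SocketStream Transformer])
  take SocketStream:  [SocketStream TextStream Printer Stream Seekable object] + [Transformer Writable Printer Stream object] + [SocketStream Transformer]
  take TextStream:  [TextStream Printer Stream Seekable object] + [Transformer Writable Printer Stream object] + [Transformer]
  take Transformer:  [Printer Stream Seekable object] + [Transformer Writable Printer Stream object] + [Transformer]
  take Writable:  [Printer Stream Seekable object] + [Writable Printer Stream object]
  take Printer:  [Printer Stream Seekable object] + [Printer Stream object]
  take Stream:  [Stream Seekable object] + [Stream object]
  take Seekable:  [Seekable object] + [object]
  take object:  [object] + [object]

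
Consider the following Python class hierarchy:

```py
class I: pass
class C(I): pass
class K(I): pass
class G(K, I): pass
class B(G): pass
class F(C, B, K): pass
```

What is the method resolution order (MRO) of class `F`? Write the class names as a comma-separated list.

F, C, B, G, K, I, object

L[F] = F + merge(L[C], L[B], L[K], [C B K])
  take C:  [C I object] + [B G K I object] + [K I object] + [C B K]
  take B:  [I object] + [B G K I object] + [K I object] + [B K]
  take G:  [I object] + [G K I object] + [K I object] + [K]
  take K:  [I object] + [K I object] + [K I object] + [K]
  take I:  [I object] + [I object] + [I object]
  take object:  [object] + [object] + [object]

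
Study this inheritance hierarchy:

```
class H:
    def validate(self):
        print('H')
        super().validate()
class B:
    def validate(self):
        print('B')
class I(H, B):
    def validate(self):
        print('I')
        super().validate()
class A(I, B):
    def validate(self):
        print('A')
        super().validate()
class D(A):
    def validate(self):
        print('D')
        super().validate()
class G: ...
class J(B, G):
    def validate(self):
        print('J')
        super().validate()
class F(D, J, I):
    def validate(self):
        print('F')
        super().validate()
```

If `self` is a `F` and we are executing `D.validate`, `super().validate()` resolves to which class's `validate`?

L[F] = F + merge(L[D], L[J], L[I], [D J I])
  take D:  [D A I H B object] + [J B G object] + [I H B object] + [D J I]
  take A:  [A I H B object] + [J B G object] + [I H B object] + [J I]
  take J:  [I H B object] + [J B G object] + [I H B object] + [J I]
  take I:  [I H B object] + [B G object] + [I H B object] + [I]
  take H:  [H B object] + [B G object] + [H B object]
  take B:  [B object] + [B G object] + [B object]
  take G:  [object] + [G object] + [object]
  take object:  [object] + [object] + [object]
MRO: F D A J I H B G object
super() in D.validate on a F instance goes to the class after D in F's MRO: A.

A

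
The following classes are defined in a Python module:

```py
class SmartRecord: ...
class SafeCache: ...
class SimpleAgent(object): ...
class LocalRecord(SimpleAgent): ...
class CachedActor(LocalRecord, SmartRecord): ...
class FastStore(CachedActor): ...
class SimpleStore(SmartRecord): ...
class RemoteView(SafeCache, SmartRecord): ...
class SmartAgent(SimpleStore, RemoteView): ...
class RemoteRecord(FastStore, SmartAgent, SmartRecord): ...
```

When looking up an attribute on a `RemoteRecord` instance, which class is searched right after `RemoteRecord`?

FastStore

L[RemoteRecord] = RemoteRecord + merge(L[FastStore], L[SmartAgent], L[SmartRecord], [FastStore SmartAgent SmartRecord])
  take FastStore:  [FastStore CachedActor LocalRecord SimpleAgent SmartRecord object] + [SmartAgent SimpleStore RemoteView SafeCache SmartRecord object] + [SmartRecord object] + [FastStore SmartAgent SmartRecord]
  take CachedActor:  [CachedActor LocalRecord SimpleAgent SmartRecord object] + [SmartAgent SimpleStore RemoteView SafeCache SmartRecord object] + [SmartRecord object] + [SmartAgent SmartRecord]
  take LocalRecord:  [LocalRecord SimpleAgent SmartRecord object] + [SmartAgent SimpleStore RemoteView SafeCache SmartRecord object] + [SmartRecord object] + [SmartAgent SmartRecord]
  take SimpleAgent:  [SimpleAgent SmartRecord object] + [SmartAgent SimpleStore RemoteView SafeCache SmartRecord object] + [SmartRecord object] + [SmartAgent SmartRecord]
  take SmartAgent:  [SmartRecord object] + [SmartAgent SimpleStore RemoteView SafeCache SmartRecord object] + [SmartRecord object] + [SmartAgent SmartRecord]
  take SimpleStore:  [SmartRecord object] + [SimpleStore RemoteView SafeCache SmartRecord object] + [SmartRecord object] + [SmartRecord]
  take RemoteView:  [SmartRecord object] + [RemoteView SafeCache SmartRecord object] + [SmartRecord object] + [SmartRecord]
  take SafeCache:  [SmartRecord object] + [SafeCache SmartRecord object] + [SmartRecord object] + [SmartRecord]
  take SmartRecord:  [SmartRecord object] + [SmartRecord object] + [SmartRecord object] + [SmartRecord]
  take object:  [object] + [object] + [object]
MRO: RemoteRecord FastStore CachedActor LocalRecord SimpleAgent SmartAgent SimpleStore RemoteView SafeCache SmartRecord object
RemoteRecord is at position 0; next is FastStore.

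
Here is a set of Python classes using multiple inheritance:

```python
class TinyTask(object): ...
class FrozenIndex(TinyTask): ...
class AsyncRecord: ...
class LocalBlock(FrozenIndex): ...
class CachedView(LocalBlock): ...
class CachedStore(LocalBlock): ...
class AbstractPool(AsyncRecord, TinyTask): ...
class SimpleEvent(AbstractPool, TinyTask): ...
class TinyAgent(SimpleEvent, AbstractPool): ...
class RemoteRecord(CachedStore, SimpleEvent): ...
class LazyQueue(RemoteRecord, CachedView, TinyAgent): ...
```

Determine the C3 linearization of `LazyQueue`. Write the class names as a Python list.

[LazyQueue, RemoteRecord, CachedStore, CachedView, LocalBlock, FrozenIndex, TinyAgent, SimpleEvent, AbstractPool, AsyncRecord, TinyTask, object]

L[LazyQueue] = LazyQueue + merge(L[RemoteRecord], L[CachedView], L[TinyAgent], [RemoteRecord CachedView TinyAgent])
  take RemoteRecord:  [RemoteRecord CachedStore LocalBlock FrozenIndex SimpleEvent AbstractPool AsyncRecord TinyTask object] + [CachedView LocalBlock FrozenIndex TinyTask object] + [TinyAgent SimpleEvent AbstractPool AsyncRecord TinyTask object] + [RemoteRecord CachedView TinyAgent]
  take CachedStore:  [CachedStore LocalBlock FrozenIndex SimpleEvent AbstractPool AsyncRecord TinyTask object] + [CachedView LocalBlock FrozenIndex TinyTask object] + [TinyAgent SimpleEvent AbstractPool AsyncRecord TinyTask object] + [CachedView TinyAgent]
  take CachedView:  [LocalBlock FrozenIndex SimpleEvent AbstractPool AsyncRecord TinyTask object] + [CachedView LocalBlock FrozenIndex TinyTask object] + [TinyAgent SimpleEvent AbstractPool AsyncRecord TinyTask object] + [CachedView TinyAgent]
  take LocalBlock:  [LocalBlock FrozenIndex SimpleEvent AbstractPool AsyncRecord TinyTask object] + [LocalBlock FrozenIndex TinyTask object] + [TinyAgent SimpleEvent AbstractPool AsyncRecord TinyTask object] + [TinyAgent]
  take FrozenIndex:  [FrozenIndex SimpleEvent AbstractPool AsyncRecord TinyTask object] + [FrozenIndex TinyTask object] + [TinyAgent SimpleEvent AbstractPool AsyncRecord TinyTask object] + [TinyAgent]
  take TinyAgent:  [SimpleEvent AbstractPool AsyncRecord TinyTask object] + [TinyTask object] + [TinyAgent SimpleEvent AbstractPool AsyncRecord TinyTask object] + [TinyAgent]
  take SimpleEvent:  [SimpleEvent AbstractPool AsyncRecord TinyTask object] + [TinyTask object] + [SimpleEvent AbstractPool AsyncRecord TinyTask object]
  take AbstractPool:  [AbstractPool AsyncRecord TinyTask object] + [TinyTask object] + [AbstractPool AsyncRecord TinyTask object]
  take AsyncRecord:  [AsyncRecord TinyTask object] + [TinyTask object] + [AsyncRecord TinyTask object]
  take TinyTask:  [TinyTask object] + [TinyTask object] + [TinyTask object]
  take object:  [object] + [object] + [object]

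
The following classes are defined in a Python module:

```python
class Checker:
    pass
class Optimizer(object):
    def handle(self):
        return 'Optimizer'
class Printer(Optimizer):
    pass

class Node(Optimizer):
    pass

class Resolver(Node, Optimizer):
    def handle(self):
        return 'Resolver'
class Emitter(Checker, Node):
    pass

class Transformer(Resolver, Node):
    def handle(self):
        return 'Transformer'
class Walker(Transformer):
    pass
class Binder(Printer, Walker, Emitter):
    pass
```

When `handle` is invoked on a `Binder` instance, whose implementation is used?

L[Binder] = Binder + merge(L[Printer], L[Walker], L[Emitter], [Printer Walker Emitter])
  take Printer:  [Printer Optimizer object] + [Walker Transformer Resolver Node Optimizer object] + [Emitter Checker Node Optimizer object] + [Printer Walker Emitter]
  take Walker:  [Optimizer object] + [Walker Transformer Resolver Node Optimizer object] + [Emitter Checker Node Optimizer object] + [Walker Emitter]
  take Transformer:  [Optimizer object] + [Transformer Resolver Node Optimizer object] + [Emitter Checker Node Optimizer object] + [Emitter]
  take Resolver:  [Optimizer object] + [Resolver Node Optimizer object] + [Emitter Checker Node Optimizer object] + [Emitter]
  take Emitter:  [Optimizer object] + [Node Optimizer object] + [Emitter Checker Node Optimizer object] + [Emitter]
  take Checker:  [Optimizer object] + [Node Optimizer object] + [Checker Node Optimizer object]
  take Node:  [Optimizer object] + [Node Optimizer object] + [Node Optimizer object]
  take Optimizer:  [Optimizer object] + [Optimizer object] + [Optimizer object]
  take object:  [object] + [object] + [object]
MRO: Binder Printer Walker Transformer Resolver Emitter Checker Node Optimizer object
handle is defined in: Optimizer, Resolver, Transformer. First along the MRO is Transformer.

Transformer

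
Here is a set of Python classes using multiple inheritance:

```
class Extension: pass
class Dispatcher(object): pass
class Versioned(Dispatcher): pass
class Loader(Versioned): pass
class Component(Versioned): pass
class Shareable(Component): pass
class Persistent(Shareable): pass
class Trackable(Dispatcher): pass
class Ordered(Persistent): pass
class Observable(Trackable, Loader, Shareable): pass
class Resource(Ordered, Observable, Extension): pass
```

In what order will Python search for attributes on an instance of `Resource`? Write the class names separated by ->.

Resource -> Ordered -> Persistent -> Observable -> Trackable -> Loader -> Shareable -> Component -> Versioned -> Dispatcher -> Extension -> object

L[Resource] = Resource + merge(L[Ordered], L[Observable], L[Extension], [Ordered Observable Extension])
  take Ordered:  [Ordered Persistent Shareable Component Versioned Dispatcher object] + [Observable Trackable Loader Shareable Component Versioned Dispatcher object] + [Extension object] + [Ordered Observable Extension]
  take Persistent:  [Persistent Shareable Component Versioned Dispatcher object] + [Observable Trackable Loader Shareable Component Versioned Dispatcher object] + [Extension object] + [Observable Extension]
  take Observable:  [Shareable Component Versioned Dispatcher object] + [Observable Trackable Loader Shareable Component Versioned Dispatcher object] + [Extension object] + [Observable Extension]
  take Trackable:  [Shareable Component Versioned Dispatcher object] + [Trackable Loader Shareable Component Versioned Dispatcher object] + [Extension object] + [Extension]
  take Loader:  [Shareable Component Versioned Dispatcher object] + [Loader Shareable Component Versioned Dispatcher object] + [Extension object] + [Extension]
  take Shareable:  [Shareable Component Versioned Dispatcher object] + [Shareable Component Versioned Dispatcher object] + [Extension object] + [Extension]
  take Component:  [Component Versioned Dispatcher object] + [Component Versioned Dispatcher object] + [Extension object] + [Extension]
  take Versioned:  [Versioned Dispatcher object] + [Versioned Dispatcher object] + [Extension object] + [Extension]
  take Dispatcher:  [Dispatcher object] + [Dispatcher object] + [Extension object] + [Extension]
  take Extension:  [object] + [object] + [Extension object] + [Extension]
  take object:  [object] + [object] + [object]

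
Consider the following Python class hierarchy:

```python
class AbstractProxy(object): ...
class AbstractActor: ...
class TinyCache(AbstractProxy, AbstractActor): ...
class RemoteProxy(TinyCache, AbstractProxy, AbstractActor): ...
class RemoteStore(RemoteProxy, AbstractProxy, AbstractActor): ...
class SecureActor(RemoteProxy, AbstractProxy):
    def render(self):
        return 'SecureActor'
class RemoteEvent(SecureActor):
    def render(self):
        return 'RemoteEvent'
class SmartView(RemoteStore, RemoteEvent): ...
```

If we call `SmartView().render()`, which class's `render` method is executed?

L[SmartView] = SmartView + merge(L[RemoteStore], L[RemoteEvent], [RemoteStore RemoteEvent])
  take RemoteStore:  [RemoteStore RemoteProxy TinyCache AbstractProxy AbstractActor object] + [RemoteEvent SecureActor RemoteProxy TinyCache AbstractProxy AbstractActor object] + [RemoteStore RemoteEvent]
  take RemoteEvent:  [RemoteProxy TinyCache AbstractProxy AbstractActor object] + [RemoteEvent SecureActor RemoteProxy TinyCache AbstractProxy AbstractActor object] + [RemoteEvent]
  take SecureActor:  [RemoteProxy TinyCache AbstractProxy AbstractActor object] + [SecureActor RemoteProxy TinyCache AbstractProxy AbstractActor object]
  take RemoteProxy:  [RemoteProxy TinyCache AbstractProxy AbstractActor object] + [RemoteProxy TinyCache AbstractProxy AbstractActor object]
  take TinyCache:  [TinyCache AbstractProxy AbstractActor object] + [TinyCache AbstractProxy AbstractActor object]
  take AbstractProxy:  [AbstractProxy AbstractActor object] + [AbstractProxy AbstractActor object]
  take AbstractActor:  [AbstractActor object] + [AbstractActor object]
  take object:  [object] + [object]
MRO: SmartView RemoteStore RemoteEvent SecureActor RemoteProxy TinyCache AbstractProxy AbstractActor object
render is defined in: RemoteEvent, SecureActor. First along the MRO is RemoteEvent.

RemoteEvent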